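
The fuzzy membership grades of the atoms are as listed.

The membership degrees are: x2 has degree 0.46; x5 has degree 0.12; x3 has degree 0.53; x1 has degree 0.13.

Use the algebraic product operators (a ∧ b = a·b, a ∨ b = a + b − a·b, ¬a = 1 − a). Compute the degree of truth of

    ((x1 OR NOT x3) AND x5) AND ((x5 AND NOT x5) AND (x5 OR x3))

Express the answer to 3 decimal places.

NOT x3 = 1 − 0.5300 = 0.4700
x1 OR NOT x3 = a + b − a·b on (0.1300, 0.4700) = 0.5389
(x1 OR NOT x3) AND x5 = a·b on (0.5389, 0.1200) = 0.0647
NOT x5 = 1 − 0.1200 = 0.8800
x5 AND NOT x5 = a·b on (0.1200, 0.8800) = 0.1056
x5 OR x3 = a + b − a·b on (0.1200, 0.5300) = 0.5864
(x5 AND NOT x5) AND (x5 OR x3) = a·b on (0.1056, 0.5864) = 0.0619
((x1 OR NOT x3) AND x5) AND ((x5 AND NOT x5) AND (x5 OR x3)) = a·b on (0.0647, 0.0619) = 0.0040

0.004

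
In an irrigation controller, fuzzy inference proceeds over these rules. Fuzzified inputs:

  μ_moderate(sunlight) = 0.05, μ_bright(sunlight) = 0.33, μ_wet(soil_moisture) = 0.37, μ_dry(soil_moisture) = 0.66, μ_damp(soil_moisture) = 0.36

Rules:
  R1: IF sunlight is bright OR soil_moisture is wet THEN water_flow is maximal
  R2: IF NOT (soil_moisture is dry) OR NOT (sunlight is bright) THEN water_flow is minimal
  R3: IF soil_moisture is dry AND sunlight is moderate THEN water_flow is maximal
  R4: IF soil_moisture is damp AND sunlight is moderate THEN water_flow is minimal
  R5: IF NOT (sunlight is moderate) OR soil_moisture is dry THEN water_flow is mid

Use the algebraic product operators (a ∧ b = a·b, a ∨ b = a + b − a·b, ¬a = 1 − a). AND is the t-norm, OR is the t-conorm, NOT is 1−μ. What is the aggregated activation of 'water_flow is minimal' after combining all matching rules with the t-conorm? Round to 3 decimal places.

R1: bright=0.33, wet=0.37; OR[a + b − a·b] → w = 0.5779
R2: ¬dry=1−0.66=0.34, ¬bright=1−0.33=0.67; OR[a + b − a·b] → w = 0.7822
R3: dry=0.66, moderate=0.05; AND[a·b] → w = 0.0330
R4: damp=0.36, moderate=0.05; AND[a·b] → w = 0.0180
R5: ¬moderate=1−0.05=0.95, dry=0.66; OR[a + b − a·b] → w = 0.9830
Rules with consequent 'minimal': {R2, R4} → strengths 0.7822, 0.0180
Aggregate via t-conorm [a + b − a·b]: 0.7861

0.786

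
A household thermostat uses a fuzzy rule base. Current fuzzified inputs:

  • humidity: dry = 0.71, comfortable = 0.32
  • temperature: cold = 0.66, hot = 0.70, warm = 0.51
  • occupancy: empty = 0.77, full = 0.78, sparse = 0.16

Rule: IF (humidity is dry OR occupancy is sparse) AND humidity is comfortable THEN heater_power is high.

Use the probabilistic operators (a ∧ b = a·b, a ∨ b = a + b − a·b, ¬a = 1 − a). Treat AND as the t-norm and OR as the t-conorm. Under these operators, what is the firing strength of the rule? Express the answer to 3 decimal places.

0.242

firing strength: (dry=0.71 OR sparse=0.16) = 0.7564; AND[a·b] with comfortable=0.32 → w = 0.2420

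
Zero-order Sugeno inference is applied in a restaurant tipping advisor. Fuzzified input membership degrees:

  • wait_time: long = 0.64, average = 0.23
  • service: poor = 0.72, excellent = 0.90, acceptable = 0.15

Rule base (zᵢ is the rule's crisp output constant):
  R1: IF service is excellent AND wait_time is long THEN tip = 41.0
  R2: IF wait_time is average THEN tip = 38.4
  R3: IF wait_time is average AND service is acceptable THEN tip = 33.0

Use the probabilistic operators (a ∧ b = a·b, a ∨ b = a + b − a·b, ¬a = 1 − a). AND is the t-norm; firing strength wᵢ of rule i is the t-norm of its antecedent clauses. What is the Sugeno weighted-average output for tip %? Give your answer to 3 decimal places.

R1 (z=41.0): excellent=0.90, long=0.64; AND[a·b] → w = 0.5760
R2 (z=38.4): average=0.23 → w = 0.2300
R3 (z=33.0): average=0.23, acceptable=0.15; AND[a·b] → w = 0.0345
Weighted average = (0.5760·41.0 + 0.2300·38.4 + 0.0345·33.0) / (0.5760 + 0.2300 + 0.0345)
  = 33.5865 / 0.8405 = 39.960

39.960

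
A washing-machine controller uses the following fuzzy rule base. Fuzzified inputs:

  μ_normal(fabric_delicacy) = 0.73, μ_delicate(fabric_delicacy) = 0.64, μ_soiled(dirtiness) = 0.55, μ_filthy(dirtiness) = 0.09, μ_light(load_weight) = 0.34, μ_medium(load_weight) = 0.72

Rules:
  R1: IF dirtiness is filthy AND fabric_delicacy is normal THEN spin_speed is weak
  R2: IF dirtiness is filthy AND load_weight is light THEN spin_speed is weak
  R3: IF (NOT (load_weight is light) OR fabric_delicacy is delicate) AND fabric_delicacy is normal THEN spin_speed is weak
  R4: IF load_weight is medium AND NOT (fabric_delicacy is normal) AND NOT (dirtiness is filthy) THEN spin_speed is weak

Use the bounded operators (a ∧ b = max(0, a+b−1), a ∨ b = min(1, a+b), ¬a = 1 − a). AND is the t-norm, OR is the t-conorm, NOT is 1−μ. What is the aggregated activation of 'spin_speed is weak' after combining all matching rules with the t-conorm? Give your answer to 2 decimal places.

R1: filthy=0.09, normal=0.73; AND[max(0, a+b−1)] → w = 0.00
R2: filthy=0.09, light=0.34; AND[max(0, a+b−1)] → w = 0.00
R3: (¬light=1−0.34=0.66 OR delicate=0.64) = 1.00; AND[max(0, a+b−1)] with normal=0.73 → w = 0.73
R4: medium=0.72, ¬normal=1−0.73=0.27, ¬filthy=1−0.09=0.91; AND[max(0, a+b−1)] → w = 0.00
Rules with consequent 'weak': {R1, R2, R3, R4} → strengths 0.00, 0.00, 0.73, 0.00
Aggregate via t-conorm [min(1, a+b)]: 0.73

0.73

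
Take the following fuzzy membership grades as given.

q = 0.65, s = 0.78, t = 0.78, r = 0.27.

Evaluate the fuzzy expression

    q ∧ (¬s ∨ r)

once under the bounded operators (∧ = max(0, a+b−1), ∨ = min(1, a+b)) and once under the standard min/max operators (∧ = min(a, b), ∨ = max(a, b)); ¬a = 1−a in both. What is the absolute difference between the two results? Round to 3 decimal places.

0.130

Under bounded:
  ¬s = 1 − 0.78 = 0.22
  ¬s ∨ r = min(1, a+b) on (0.22, 0.27) = 0.49
  q ∧ (¬s ∨ r) = max(0, a+b−1) on (0.65, 0.49) = 0.14
  → value = 0.1400
Under standard min/max:
  ¬s = 1 − 0.78 = 0.22
  ¬s ∨ r = max(a, b) on (0.22, 0.27) = 0.27
  q ∧ (¬s ∨ r) = min(a, b) on (0.65, 0.27) = 0.27
  → value = 0.2700
|0.1400 − 0.2700| = 0.130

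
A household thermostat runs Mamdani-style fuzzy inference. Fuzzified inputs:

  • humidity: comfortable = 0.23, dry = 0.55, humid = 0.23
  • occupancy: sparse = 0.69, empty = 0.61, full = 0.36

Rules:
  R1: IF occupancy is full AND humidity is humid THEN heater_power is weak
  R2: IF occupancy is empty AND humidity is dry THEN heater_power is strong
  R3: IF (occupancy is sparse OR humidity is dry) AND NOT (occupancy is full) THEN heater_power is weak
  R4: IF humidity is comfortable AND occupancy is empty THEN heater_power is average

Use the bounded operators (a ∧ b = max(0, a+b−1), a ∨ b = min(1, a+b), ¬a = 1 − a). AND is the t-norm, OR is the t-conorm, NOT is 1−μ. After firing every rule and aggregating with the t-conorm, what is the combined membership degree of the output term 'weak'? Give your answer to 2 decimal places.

0.64

R1: full=0.36, humid=0.23; AND[max(0, a+b−1)] → w = 0.00
R2: empty=0.61, dry=0.55; AND[max(0, a+b−1)] → w = 0.16
R3: (sparse=0.69 OR dry=0.55) = 1.00; AND[max(0, a+b−1)] with ¬full=1−0.36=0.64 → w = 0.64
R4: comfortable=0.23, empty=0.61; AND[max(0, a+b−1)] → w = 0.00
Rules with consequent 'weak': {R1, R3} → strengths 0.00, 0.64
Aggregate via t-conorm [min(1, a+b)]: 0.64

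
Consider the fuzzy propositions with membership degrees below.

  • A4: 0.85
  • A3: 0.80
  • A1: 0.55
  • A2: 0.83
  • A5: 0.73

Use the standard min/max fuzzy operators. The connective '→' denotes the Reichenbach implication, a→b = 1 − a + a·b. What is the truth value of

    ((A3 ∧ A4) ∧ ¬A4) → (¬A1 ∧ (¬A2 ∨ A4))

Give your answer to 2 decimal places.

0.92

A3 ∧ A4 = min(a, b) on (0.80, 0.85) = 0.80
¬A4 = 1 − 0.85 = 0.15
(A3 ∧ A4) ∧ ¬A4 = min(a, b) on (0.80, 0.15) = 0.15
¬A1 = 1 − 0.55 = 0.45
¬A2 = 1 − 0.83 = 0.17
¬A2 ∨ A4 = max(a, b) on (0.17, 0.85) = 0.85
¬A1 ∧ (¬A2 ∨ A4) = min(a, b) on (0.45, 0.85) = 0.45
((A3 ∧ A4) ∧ ¬A4) → (¬A1 ∧ (¬A2 ∨ A4))  [Reichenbach: 1 − a + a·b] with a=0.15, b=0.45 → 0.92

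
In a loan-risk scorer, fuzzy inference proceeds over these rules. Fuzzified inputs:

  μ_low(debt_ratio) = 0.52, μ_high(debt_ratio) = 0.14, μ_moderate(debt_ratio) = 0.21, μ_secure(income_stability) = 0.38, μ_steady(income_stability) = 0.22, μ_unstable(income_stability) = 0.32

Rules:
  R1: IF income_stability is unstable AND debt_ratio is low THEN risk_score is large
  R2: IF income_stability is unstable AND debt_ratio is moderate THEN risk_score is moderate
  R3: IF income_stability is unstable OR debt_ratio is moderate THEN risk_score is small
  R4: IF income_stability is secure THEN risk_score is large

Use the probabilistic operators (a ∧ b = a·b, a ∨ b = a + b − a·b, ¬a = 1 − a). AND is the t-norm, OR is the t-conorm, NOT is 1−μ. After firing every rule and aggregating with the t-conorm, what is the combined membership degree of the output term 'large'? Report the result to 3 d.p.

R1: unstable=0.32, low=0.52; AND[a·b] → w = 0.1664
R2: unstable=0.32, moderate=0.21; AND[a·b] → w = 0.0672
R3: unstable=0.32, moderate=0.21; OR[a + b − a·b] → w = 0.4628
R4: secure=0.38 → w = 0.3800
Rules with consequent 'large': {R1, R4} → strengths 0.1664, 0.3800
Aggregate via t-conorm [a + b − a·b]: 0.4832

0.483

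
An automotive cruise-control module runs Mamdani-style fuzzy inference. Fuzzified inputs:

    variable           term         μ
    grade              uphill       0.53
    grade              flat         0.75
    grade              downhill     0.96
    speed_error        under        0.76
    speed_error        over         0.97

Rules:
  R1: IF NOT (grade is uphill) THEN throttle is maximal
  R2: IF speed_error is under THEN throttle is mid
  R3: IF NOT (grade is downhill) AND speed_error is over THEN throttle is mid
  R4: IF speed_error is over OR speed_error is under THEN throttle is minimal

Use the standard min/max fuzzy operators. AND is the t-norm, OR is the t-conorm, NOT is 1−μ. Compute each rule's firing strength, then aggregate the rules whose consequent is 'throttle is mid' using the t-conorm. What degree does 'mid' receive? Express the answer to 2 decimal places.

0.76

R1: ¬uphill=1−0.53=0.47 → w = 0.47
R2: under=0.76 → w = 0.76
R3: ¬downhill=1−0.96=0.04, over=0.97; AND[min(a, b)] → w = 0.04
R4: over=0.97, under=0.76; OR[max(a, b)] → w = 0.97
Rules with consequent 'mid': {R2, R3} → strengths 0.76, 0.04
Aggregate via t-conorm [max(a, b)]: 0.76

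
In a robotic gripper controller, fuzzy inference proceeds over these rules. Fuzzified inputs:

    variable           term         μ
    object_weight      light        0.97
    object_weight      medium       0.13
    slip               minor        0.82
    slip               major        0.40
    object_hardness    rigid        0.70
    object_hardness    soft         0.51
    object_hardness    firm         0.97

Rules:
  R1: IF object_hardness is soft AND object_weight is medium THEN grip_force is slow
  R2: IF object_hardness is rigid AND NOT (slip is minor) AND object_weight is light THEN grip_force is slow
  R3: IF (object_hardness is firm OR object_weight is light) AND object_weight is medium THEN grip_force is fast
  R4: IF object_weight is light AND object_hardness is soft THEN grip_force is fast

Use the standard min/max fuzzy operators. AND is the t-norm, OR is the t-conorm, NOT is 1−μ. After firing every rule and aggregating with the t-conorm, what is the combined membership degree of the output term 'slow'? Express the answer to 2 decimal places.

R1: soft=0.51, medium=0.13; AND[min(a, b)] → w = 0.13
R2: rigid=0.70, ¬minor=1−0.82=0.18, light=0.97; AND[min(a, b)] → w = 0.18
R3: (firm=0.97 OR light=0.97) = 0.97; AND[min(a, b)] with medium=0.13 → w = 0.13
R4: light=0.97, soft=0.51; AND[min(a, b)] → w = 0.51
Rules with consequent 'slow': {R1, R2} → strengths 0.13, 0.18
Aggregate via t-conorm [max(a, b)]: 0.18

0.18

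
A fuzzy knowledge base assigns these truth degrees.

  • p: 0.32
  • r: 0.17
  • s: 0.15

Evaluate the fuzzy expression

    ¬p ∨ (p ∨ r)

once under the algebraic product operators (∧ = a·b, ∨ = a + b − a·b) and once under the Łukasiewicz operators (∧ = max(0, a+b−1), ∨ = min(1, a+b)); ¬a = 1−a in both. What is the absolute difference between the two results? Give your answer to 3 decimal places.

Under algebraic product:
  ¬p = 1 − 0.3200 = 0.6800
  p ∨ r = a + b − a·b on (0.3200, 0.1700) = 0.4356
  ¬p ∨ (p ∨ r) = a + b − a·b on (0.6800, 0.4356) = 0.8194
  → value = 0.8194
Under Łukasiewicz:
  ¬p = 1 − 0.32 = 0.68
  p ∨ r = min(1, a+b) on (0.32, 0.17) = 0.49
  ¬p ∨ (p ∨ r) = min(1, a+b) on (0.68, 0.49) = 1.00
  → value = 1.0000
|0.8194 − 1.0000| = 0.181

0.181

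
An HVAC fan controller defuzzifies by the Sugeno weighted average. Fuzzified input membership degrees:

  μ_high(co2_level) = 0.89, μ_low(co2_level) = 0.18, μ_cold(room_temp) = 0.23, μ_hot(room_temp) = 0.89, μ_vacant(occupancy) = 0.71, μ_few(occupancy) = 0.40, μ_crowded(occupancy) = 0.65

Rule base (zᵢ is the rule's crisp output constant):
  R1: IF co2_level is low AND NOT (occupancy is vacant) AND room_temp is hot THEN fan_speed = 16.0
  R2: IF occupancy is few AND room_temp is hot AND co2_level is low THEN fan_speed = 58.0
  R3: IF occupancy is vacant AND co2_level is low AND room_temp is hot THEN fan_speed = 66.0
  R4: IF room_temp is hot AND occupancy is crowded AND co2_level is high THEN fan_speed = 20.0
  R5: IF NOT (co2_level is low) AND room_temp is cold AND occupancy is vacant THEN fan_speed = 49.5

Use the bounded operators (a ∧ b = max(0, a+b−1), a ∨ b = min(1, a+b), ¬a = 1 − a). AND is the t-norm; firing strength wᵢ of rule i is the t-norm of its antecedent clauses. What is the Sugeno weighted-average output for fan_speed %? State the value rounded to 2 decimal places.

20.00

R1 (z=16.0): low=0.18, ¬vacant=1−0.71=0.29, hot=0.89; AND[max(0, a+b−1)] → w = 0.00
R2 (z=58.0): few=0.40, hot=0.89, low=0.18; AND[max(0, a+b−1)] → w = 0.00
R3 (z=66.0): vacant=0.71, low=0.18, hot=0.89; AND[max(0, a+b−1)] → w = 0.00
R4 (z=20.0): hot=0.89, crowded=0.65, high=0.89; AND[max(0, a+b−1)] → w = 0.43
R5 (z=49.5): ¬low=1−0.18=0.82, cold=0.23, vacant=0.71; AND[max(0, a+b−1)] → w = 0.00
Weighted average = (0.00·16.0 + 0.00·58.0 + 0.00·66.0 + 0.43·20.0 + 0.00·49.5) / (0.00 + 0.00 + 0.00 + 0.43 + 0.00)
  = 8.6000 / 0.4300 = 20.00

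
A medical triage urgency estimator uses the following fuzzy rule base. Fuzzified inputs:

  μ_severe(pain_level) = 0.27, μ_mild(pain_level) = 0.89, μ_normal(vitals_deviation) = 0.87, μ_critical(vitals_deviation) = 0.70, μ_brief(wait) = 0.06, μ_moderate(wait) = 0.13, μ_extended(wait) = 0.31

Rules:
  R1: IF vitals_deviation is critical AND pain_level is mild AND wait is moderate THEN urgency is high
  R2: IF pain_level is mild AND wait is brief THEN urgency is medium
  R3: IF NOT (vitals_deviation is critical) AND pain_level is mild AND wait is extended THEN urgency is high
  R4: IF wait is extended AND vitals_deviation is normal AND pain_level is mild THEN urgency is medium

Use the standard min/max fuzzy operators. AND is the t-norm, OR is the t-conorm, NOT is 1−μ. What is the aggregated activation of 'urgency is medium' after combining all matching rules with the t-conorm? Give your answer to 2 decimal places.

R1: critical=0.70, mild=0.89, moderate=0.13; AND[min(a, b)] → w = 0.13
R2: mild=0.89, brief=0.06; AND[min(a, b)] → w = 0.06
R3: ¬critical=1−0.70=0.30, mild=0.89, extended=0.31; AND[min(a, b)] → w = 0.30
R4: extended=0.31, normal=0.87, mild=0.89; AND[min(a, b)] → w = 0.31
Rules with consequent 'medium': {R2, R4} → strengths 0.06, 0.31
Aggregate via t-conorm [max(a, b)]: 0.31

0.31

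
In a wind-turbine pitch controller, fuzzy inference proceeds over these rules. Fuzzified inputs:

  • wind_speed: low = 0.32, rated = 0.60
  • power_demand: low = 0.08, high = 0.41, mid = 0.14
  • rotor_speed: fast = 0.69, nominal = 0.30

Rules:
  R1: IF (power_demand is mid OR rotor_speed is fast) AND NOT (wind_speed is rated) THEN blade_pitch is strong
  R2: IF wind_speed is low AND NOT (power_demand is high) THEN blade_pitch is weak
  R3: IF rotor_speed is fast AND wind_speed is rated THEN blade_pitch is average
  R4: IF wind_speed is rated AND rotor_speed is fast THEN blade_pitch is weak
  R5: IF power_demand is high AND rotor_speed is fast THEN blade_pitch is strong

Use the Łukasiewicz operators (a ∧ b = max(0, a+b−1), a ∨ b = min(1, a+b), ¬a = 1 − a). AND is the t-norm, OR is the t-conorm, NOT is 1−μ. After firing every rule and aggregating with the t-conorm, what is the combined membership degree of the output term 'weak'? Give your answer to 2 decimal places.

0.29

R1: (mid=0.14 OR fast=0.69) = 0.83; AND[max(0, a+b−1)] with ¬rated=1−0.60=0.40 → w = 0.23
R2: low=0.32, ¬high=1−0.41=0.59; AND[max(0, a+b−1)] → w = 0.00
R3: fast=0.69, rated=0.60; AND[max(0, a+b−1)] → w = 0.29
R4: rated=0.60, fast=0.69; AND[max(0, a+b−1)] → w = 0.29
R5: high=0.41, fast=0.69; AND[max(0, a+b−1)] → w = 0.10
Rules with consequent 'weak': {R2, R4} → strengths 0.00, 0.29
Aggregate via t-conorm [min(1, a+b)]: 0.29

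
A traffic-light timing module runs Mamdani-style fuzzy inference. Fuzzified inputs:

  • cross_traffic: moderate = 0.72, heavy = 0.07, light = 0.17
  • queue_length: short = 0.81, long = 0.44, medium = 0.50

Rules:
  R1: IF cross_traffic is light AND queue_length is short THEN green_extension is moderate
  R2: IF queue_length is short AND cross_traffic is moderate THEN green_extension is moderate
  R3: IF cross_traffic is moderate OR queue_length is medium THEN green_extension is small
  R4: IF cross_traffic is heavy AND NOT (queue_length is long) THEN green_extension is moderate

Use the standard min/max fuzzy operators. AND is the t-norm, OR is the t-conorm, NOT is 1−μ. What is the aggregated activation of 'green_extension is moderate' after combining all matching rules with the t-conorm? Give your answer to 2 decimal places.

R1: light=0.17, short=0.81; AND[min(a, b)] → w = 0.17
R2: short=0.81, moderate=0.72; AND[min(a, b)] → w = 0.72
R3: moderate=0.72, medium=0.50; OR[max(a, b)] → w = 0.72
R4: heavy=0.07, ¬long=1−0.44=0.56; AND[min(a, b)] → w = 0.07
Rules with consequent 'moderate': {R1, R2, R4} → strengths 0.17, 0.72, 0.07
Aggregate via t-conorm [max(a, b)]: 0.72

0.72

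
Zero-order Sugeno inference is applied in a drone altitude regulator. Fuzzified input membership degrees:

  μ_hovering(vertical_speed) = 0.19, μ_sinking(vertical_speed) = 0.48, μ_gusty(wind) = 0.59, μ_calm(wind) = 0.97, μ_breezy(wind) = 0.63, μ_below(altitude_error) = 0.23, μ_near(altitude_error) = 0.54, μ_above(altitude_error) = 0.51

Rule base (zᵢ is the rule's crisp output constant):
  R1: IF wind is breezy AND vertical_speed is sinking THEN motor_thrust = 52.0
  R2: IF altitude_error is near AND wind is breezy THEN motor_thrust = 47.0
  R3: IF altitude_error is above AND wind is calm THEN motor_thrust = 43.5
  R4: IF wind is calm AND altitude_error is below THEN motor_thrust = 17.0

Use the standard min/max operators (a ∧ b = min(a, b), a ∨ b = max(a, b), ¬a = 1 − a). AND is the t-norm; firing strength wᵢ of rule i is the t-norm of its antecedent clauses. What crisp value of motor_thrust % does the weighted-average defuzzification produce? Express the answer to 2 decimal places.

43.43

R1 (z=52.0): breezy=0.63, sinking=0.48; AND[min(a, b)] → w = 0.48
R2 (z=47.0): near=0.54, breezy=0.63; AND[min(a, b)] → w = 0.54
R3 (z=43.5): above=0.51, calm=0.97; AND[min(a, b)] → w = 0.51
R4 (z=17.0): calm=0.97, below=0.23; AND[min(a, b)] → w = 0.23
Weighted average = (0.48·52.0 + 0.54·47.0 + 0.51·43.5 + 0.23·17.0) / (0.48 + 0.54 + 0.51 + 0.23)
  = 76.4350 / 1.7600 = 43.43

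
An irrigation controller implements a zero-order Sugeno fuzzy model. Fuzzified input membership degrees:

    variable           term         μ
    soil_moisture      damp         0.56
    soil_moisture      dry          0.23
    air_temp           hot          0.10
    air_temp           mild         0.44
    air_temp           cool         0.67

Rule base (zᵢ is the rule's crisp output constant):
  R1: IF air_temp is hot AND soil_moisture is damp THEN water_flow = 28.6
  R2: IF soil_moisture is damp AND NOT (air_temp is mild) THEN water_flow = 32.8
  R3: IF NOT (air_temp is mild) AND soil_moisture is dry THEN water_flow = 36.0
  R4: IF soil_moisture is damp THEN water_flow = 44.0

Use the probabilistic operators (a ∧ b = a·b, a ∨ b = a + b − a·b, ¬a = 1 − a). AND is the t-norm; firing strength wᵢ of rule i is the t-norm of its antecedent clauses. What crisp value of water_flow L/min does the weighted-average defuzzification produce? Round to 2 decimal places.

R1 (z=28.6): hot=0.10, damp=0.56; AND[a·b] → w = 0.0560
R2 (z=32.8): damp=0.56, ¬mild=1−0.44=0.56; AND[a·b] → w = 0.3136
R3 (z=36.0): ¬mild=1−0.44=0.56, dry=0.23; AND[a·b] → w = 0.1288
R4 (z=44.0): damp=0.56 → w = 0.5600
Weighted average = (0.0560·28.6 + 0.3136·32.8 + 0.1288·36.0 + 0.5600·44.0) / (0.0560 + 0.3136 + 0.1288 + 0.5600)
  = 41.1645 / 1.0584 = 38.89

38.89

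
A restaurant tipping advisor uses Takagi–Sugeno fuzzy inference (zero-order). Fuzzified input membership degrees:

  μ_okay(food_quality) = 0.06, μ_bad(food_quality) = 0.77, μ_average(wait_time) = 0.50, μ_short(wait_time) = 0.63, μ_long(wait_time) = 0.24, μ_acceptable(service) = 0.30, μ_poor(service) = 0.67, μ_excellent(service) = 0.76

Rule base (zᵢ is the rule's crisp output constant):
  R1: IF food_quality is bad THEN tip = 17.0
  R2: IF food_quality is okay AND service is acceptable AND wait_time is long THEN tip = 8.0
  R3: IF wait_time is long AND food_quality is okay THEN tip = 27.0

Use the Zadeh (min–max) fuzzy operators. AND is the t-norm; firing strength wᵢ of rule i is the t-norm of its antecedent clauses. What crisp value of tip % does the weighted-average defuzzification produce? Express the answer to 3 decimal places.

17.067

R1 (z=17.0): bad=0.77 → w = 0.77
R2 (z=8.0): okay=0.06, acceptable=0.30, long=0.24; AND[min(a, b)] → w = 0.06
R3 (z=27.0): long=0.24, okay=0.06; AND[min(a, b)] → w = 0.06
Weighted average = (0.77·17.0 + 0.06·8.0 + 0.06·27.0) / (0.77 + 0.06 + 0.06)
  = 15.1900 / 0.8900 = 17.067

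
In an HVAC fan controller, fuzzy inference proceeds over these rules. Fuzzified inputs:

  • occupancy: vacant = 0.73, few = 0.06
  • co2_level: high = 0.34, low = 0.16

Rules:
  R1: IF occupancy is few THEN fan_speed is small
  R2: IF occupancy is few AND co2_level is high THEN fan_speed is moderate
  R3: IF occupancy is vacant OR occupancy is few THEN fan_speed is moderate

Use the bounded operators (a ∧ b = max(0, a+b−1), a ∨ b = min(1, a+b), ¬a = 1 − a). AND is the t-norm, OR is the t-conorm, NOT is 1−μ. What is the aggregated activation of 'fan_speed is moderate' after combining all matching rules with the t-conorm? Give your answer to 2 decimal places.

R1: few=0.06 → w = 0.06
R2: few=0.06, high=0.34; AND[max(0, a+b−1)] → w = 0.00
R3: vacant=0.73, few=0.06; OR[min(1, a+b)] → w = 0.79
Rules with consequent 'moderate': {R2, R3} → strengths 0.00, 0.79
Aggregate via t-conorm [min(1, a+b)]: 0.79

0.79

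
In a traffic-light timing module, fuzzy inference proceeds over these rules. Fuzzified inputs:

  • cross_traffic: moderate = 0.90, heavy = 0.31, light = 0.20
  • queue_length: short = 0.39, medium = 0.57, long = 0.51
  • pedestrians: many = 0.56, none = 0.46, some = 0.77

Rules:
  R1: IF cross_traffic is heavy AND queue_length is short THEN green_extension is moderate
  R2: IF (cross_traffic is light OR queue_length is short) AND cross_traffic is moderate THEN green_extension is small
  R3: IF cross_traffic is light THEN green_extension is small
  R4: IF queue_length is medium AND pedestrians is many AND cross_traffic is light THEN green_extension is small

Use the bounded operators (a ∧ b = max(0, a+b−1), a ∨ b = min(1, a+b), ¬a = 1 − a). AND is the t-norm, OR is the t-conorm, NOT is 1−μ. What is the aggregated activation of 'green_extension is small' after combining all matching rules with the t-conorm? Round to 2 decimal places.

R1: heavy=0.31, short=0.39; AND[max(0, a+b−1)] → w = 0.00
R2: (light=0.20 OR short=0.39) = 0.59; AND[max(0, a+b−1)] with moderate=0.90 → w = 0.49
R3: light=0.20 → w = 0.20
R4: medium=0.57, many=0.56, light=0.20; AND[max(0, a+b−1)] → w = 0.00
Rules with consequent 'small': {R2, R3, R4} → strengths 0.49, 0.20, 0.00
Aggregate via t-conorm [min(1, a+b)]: 0.69

0.69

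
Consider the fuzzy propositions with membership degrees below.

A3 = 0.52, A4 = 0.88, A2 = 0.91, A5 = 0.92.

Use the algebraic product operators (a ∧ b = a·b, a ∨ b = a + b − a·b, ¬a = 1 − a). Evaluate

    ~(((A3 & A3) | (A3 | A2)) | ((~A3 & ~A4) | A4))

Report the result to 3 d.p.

A3 & A3 = a·b on (0.5200, 0.5200) = 0.2704
A3 | A2 = a + b − a·b on (0.5200, 0.9100) = 0.9568
(A3 & A3) | (A3 | A2) = a + b − a·b on (0.2704, 0.9568) = 0.9685
~A3 = 1 − 0.5200 = 0.4800
~A4 = 1 − 0.8800 = 0.1200
~A3 & ~A4 = a·b on (0.4800, 0.1200) = 0.0576
(~A3 & ~A4) | A4 = a + b − a·b on (0.0576, 0.8800) = 0.8869
((A3 & A3) | (A3 | A2)) | ((~A3 & ~A4) | A4) = a + b − a·b on (0.9685, 0.8869) = 0.9964
~(((A3 & A3) | (A3 | A2)) | ((~A3 & ~A4) | A4)) = 1 − 0.9964 = 0.0036

0.004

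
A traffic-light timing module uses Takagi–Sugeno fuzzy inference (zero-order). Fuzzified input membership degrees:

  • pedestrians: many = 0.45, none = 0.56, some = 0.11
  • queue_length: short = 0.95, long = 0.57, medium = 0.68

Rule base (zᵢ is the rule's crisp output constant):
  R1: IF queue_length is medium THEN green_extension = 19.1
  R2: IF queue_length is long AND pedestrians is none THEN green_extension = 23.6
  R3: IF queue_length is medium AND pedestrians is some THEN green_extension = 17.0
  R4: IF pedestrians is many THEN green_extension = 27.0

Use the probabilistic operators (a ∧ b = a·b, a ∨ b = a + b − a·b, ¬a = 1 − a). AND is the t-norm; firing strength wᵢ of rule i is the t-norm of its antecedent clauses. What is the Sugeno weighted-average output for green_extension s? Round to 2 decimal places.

22.27

R1 (z=19.1): medium=0.68 → w = 0.6800
R2 (z=23.6): long=0.57, none=0.56; AND[a·b] → w = 0.3192
R3 (z=17.0): medium=0.68, some=0.11; AND[a·b] → w = 0.0748
R4 (z=27.0): many=0.45 → w = 0.4500
Weighted average = (0.6800·19.1 + 0.3192·23.6 + 0.0748·17.0 + 0.4500·27.0) / (0.6800 + 0.3192 + 0.0748 + 0.4500)
  = 33.9427 / 1.5240 = 22.27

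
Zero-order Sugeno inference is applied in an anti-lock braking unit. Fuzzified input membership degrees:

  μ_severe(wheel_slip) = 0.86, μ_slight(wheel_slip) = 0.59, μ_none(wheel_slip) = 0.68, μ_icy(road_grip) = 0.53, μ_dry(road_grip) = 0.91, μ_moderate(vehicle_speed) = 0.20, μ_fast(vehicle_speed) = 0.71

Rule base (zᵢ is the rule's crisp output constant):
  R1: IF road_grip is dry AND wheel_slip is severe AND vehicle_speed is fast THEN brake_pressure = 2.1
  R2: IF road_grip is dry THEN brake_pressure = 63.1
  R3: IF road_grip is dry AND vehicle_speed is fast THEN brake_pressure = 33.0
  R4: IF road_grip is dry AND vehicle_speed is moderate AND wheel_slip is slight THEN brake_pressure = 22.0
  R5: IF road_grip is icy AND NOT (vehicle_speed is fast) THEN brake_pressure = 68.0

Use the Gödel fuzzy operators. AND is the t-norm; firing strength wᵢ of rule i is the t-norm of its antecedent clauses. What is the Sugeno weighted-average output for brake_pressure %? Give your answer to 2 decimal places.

37.75

R1 (z=2.1): dry=0.91, severe=0.86, fast=0.71; AND[min(a, b)] → w = 0.71
R2 (z=63.1): dry=0.91 → w = 0.91
R3 (z=33.0): dry=0.91, fast=0.71; AND[min(a, b)] → w = 0.71
R4 (z=22.0): dry=0.91, moderate=0.20, slight=0.59; AND[min(a, b)] → w = 0.20
R5 (z=68.0): icy=0.53, ¬fast=1−0.71=0.29; AND[min(a, b)] → w = 0.29
Weighted average = (0.71·2.1 + 0.91·63.1 + 0.71·33.0 + 0.20·22.0 + 0.29·68.0) / (0.71 + 0.91 + 0.71 + 0.20 + 0.29)
  = 106.4620 / 2.8200 = 37.75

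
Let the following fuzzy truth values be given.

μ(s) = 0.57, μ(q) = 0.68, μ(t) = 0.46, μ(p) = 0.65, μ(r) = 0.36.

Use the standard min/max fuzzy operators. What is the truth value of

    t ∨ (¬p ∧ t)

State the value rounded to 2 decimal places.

0.46

¬p = 1 − 0.65 = 0.35
¬p ∧ t = min(a, b) on (0.35, 0.46) = 0.35
t ∨ (¬p ∧ t) = max(a, b) on (0.46, 0.35) = 0.46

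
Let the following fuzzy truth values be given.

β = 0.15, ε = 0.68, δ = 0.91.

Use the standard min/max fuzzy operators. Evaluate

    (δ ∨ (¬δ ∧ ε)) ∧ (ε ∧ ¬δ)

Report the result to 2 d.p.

0.09

¬δ = 1 − 0.91 = 0.09
¬δ ∧ ε = min(a, b) on (0.09, 0.68) = 0.09
δ ∨ (¬δ ∧ ε) = max(a, b) on (0.91, 0.09) = 0.91
¬δ = 1 − 0.91 = 0.09
ε ∧ ¬δ = min(a, b) on (0.68, 0.09) = 0.09
(δ ∨ (¬δ ∧ ε)) ∧ (ε ∧ ¬δ) = min(a, b) on (0.91, 0.09) = 0.09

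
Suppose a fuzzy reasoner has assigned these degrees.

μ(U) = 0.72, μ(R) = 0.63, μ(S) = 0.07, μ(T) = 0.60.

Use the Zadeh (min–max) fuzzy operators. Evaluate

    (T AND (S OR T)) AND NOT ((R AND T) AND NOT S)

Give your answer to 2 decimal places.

0.40

S OR T = max(a, b) on (0.07, 0.60) = 0.60
T AND (S OR T) = min(a, b) on (0.60, 0.60) = 0.60
R AND T = min(a, b) on (0.63, 0.60) = 0.60
NOT S = 1 − 0.07 = 0.93
(R AND T) AND NOT S = min(a, b) on (0.60, 0.93) = 0.60
NOT ((R AND T) AND NOT S) = 1 − 0.60 = 0.40
(T AND (S OR T)) AND NOT ((R AND T) AND NOT S) = min(a, b) on (0.60, 0.40) = 0.40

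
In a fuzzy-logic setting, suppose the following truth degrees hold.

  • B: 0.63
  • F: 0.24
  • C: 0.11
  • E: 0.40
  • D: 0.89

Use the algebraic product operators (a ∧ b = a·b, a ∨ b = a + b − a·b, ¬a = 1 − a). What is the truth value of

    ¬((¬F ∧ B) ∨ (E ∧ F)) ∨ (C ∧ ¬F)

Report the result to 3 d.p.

¬F = 1 − 0.2400 = 0.7600
¬F ∧ B = a·b on (0.7600, 0.6300) = 0.4788
E ∧ F = a·b on (0.4000, 0.2400) = 0.0960
(¬F ∧ B) ∨ (E ∧ F) = a + b − a·b on (0.4788, 0.0960) = 0.5288
¬((¬F ∧ B) ∨ (E ∧ F)) = 1 − 0.5288 = 0.4712
¬F = 1 − 0.2400 = 0.7600
C ∧ ¬F = a·b on (0.1100, 0.7600) = 0.0836
¬((¬F ∧ B) ∨ (E ∧ F)) ∨ (C ∧ ¬F) = a + b − a·b on (0.4712, 0.0836) = 0.5154

0.515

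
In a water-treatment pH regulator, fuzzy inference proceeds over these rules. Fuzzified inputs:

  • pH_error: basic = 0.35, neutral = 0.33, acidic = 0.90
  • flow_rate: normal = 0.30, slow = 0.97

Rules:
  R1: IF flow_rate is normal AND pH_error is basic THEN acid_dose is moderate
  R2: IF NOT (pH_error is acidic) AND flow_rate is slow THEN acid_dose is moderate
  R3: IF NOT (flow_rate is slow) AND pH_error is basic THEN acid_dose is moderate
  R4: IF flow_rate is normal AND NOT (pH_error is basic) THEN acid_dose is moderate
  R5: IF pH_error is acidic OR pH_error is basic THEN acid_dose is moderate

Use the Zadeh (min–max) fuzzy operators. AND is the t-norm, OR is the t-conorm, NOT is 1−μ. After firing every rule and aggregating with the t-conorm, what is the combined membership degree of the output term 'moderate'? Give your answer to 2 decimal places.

R1: normal=0.30, basic=0.35; AND[min(a, b)] → w = 0.30
R2: ¬acidic=1−0.90=0.10, slow=0.97; AND[min(a, b)] → w = 0.10
R3: ¬slow=1−0.97=0.03, basic=0.35; AND[min(a, b)] → w = 0.03
R4: normal=0.30, ¬basic=1−0.35=0.65; AND[min(a, b)] → w = 0.30
R5: acidic=0.90, basic=0.35; OR[max(a, b)] → w = 0.90
Rules with consequent 'moderate': {R1, R2, R3, R4, R5} → strengths 0.30, 0.10, 0.03, 0.30, 0.90
Aggregate via t-conorm [max(a, b)]: 0.90

0.90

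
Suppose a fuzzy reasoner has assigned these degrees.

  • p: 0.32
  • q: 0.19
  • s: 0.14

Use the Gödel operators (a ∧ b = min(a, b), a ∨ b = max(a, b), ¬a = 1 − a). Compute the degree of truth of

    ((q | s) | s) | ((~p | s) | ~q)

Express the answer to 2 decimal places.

q | s = max(a, b) on (0.19, 0.14) = 0.19
(q | s) | s = max(a, b) on (0.19, 0.14) = 0.19
~p = 1 − 0.32 = 0.68
~p | s = max(a, b) on (0.68, 0.14) = 0.68
~q = 1 − 0.19 = 0.81
(~p | s) | ~q = max(a, b) on (0.68, 0.81) = 0.81
((q | s) | s) | ((~p | s) | ~q) = max(a, b) on (0.19, 0.81) = 0.81

0.81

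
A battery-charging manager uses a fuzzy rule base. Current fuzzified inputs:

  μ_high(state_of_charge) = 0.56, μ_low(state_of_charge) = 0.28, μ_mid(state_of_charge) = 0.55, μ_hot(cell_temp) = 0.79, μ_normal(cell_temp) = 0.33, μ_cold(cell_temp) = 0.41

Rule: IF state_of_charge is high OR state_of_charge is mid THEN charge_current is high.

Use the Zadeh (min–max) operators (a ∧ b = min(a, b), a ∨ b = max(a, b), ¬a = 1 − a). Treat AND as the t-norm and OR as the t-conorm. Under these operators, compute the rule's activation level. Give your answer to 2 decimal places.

firing strength: high=0.56, mid=0.55; OR[max(a, b)] → w = 0.56

0.56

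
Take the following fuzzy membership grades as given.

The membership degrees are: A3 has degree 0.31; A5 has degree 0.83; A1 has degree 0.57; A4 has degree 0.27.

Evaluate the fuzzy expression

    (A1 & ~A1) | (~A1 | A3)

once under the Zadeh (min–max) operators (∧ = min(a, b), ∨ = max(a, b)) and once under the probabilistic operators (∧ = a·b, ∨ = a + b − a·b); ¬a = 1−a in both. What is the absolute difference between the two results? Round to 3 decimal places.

Under Zadeh (min–max):
  ~A1 = 1 − 0.57 = 0.43
  A1 & ~A1 = min(a, b) on (0.57, 0.43) = 0.43
  ~A1 = 1 − 0.57 = 0.43
  ~A1 | A3 = max(a, b) on (0.43, 0.31) = 0.43
  (A1 & ~A1) | (~A1 | A3) = max(a, b) on (0.43, 0.43) = 0.43
  → value = 0.4300
Under probabilistic:
  ~A1 = 1 − 0.5700 = 0.4300
  A1 & ~A1 = a·b on (0.5700, 0.4300) = 0.2451
  ~A1 = 1 − 0.5700 = 0.4300
  ~A1 | A3 = a + b − a·b on (0.4300, 0.3100) = 0.6067
  (A1 & ~A1) | (~A1 | A3) = a + b − a·b on (0.2451, 0.6067) = 0.7031
  → value = 0.7031
|0.4300 − 0.7031| = 0.273

0.273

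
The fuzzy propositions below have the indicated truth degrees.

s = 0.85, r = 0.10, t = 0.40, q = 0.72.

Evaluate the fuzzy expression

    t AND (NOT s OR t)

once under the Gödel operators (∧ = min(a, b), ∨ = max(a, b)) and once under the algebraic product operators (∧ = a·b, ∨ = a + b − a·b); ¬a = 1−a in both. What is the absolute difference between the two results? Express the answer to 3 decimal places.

Under Gödel:
  NOT s = 1 − 0.85 = 0.15
  NOT s OR t = max(a, b) on (0.15, 0.40) = 0.40
  t AND (NOT s OR t) = min(a, b) on (0.40, 0.40) = 0.40
  → value = 0.4000
Under algebraic product:
  NOT s = 1 − 0.8500 = 0.1500
  NOT s OR t = a + b − a·b on (0.1500, 0.4000) = 0.4900
  t AND (NOT s OR t) = a·b on (0.4000, 0.4900) = 0.1960
  → value = 0.1960
|0.4000 − 0.1960| = 0.204

0.204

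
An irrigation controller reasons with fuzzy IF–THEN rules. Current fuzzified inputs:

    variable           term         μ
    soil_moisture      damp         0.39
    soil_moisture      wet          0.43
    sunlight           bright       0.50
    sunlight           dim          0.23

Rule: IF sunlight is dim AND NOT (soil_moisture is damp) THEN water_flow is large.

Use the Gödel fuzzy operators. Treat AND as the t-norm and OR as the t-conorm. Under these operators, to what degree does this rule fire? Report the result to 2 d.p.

firing strength: dim=0.23, ¬damp=1−0.39=0.61; AND[min(a, b)] → w = 0.23

0.23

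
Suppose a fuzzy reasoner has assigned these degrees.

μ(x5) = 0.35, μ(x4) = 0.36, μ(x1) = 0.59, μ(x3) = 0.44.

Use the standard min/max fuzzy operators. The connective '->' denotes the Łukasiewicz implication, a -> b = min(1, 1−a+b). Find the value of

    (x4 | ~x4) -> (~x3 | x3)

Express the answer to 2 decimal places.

0.92

~x4 = 1 − 0.36 = 0.64
x4 | ~x4 = max(a, b) on (0.36, 0.64) = 0.64
~x3 = 1 − 0.44 = 0.56
~x3 | x3 = max(a, b) on (0.56, 0.44) = 0.56
(x4 | ~x4) -> (~x3 | x3)  [Łukasiewicz: min(1, 1−a+b)] with a=0.64, b=0.56 → 0.92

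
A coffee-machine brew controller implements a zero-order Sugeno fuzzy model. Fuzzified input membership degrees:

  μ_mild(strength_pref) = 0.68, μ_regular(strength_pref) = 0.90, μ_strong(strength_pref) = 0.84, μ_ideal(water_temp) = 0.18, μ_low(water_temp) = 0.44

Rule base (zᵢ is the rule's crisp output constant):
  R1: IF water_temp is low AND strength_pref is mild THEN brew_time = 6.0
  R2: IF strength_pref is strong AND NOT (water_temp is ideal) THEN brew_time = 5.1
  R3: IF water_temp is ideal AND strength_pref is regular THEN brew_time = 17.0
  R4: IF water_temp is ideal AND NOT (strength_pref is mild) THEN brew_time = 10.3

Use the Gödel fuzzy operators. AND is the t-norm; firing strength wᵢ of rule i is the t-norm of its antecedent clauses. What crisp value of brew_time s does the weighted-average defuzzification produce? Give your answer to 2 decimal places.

7.24

R1 (z=6.0): low=0.44, mild=0.68; AND[min(a, b)] → w = 0.44
R2 (z=5.1): strong=0.84, ¬ideal=1−0.18=0.82; AND[min(a, b)] → w = 0.82
R3 (z=17.0): ideal=0.18, regular=0.90; AND[min(a, b)] → w = 0.18
R4 (z=10.3): ideal=0.18, ¬mild=1−0.68=0.32; AND[min(a, b)] → w = 0.18
Weighted average = (0.44·6.0 + 0.82·5.1 + 0.18·17.0 + 0.18·10.3) / (0.44 + 0.82 + 0.18 + 0.18)
  = 11.7360 / 1.6200 = 7.24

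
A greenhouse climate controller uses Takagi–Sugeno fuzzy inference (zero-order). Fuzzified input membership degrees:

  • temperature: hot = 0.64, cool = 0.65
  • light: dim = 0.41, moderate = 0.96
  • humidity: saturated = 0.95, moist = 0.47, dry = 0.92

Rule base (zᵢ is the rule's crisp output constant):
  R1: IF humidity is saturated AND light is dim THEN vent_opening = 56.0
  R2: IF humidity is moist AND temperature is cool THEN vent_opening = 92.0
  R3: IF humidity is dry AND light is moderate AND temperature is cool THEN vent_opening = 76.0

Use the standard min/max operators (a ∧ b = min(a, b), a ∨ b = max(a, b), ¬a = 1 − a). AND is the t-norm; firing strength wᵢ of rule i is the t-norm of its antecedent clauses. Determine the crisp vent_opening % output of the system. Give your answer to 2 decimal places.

75.56

R1 (z=56.0): saturated=0.95, dim=0.41; AND[min(a, b)] → w = 0.41
R2 (z=92.0): moist=0.47, cool=0.65; AND[min(a, b)] → w = 0.47
R3 (z=76.0): dry=0.92, moderate=0.96, cool=0.65; AND[min(a, b)] → w = 0.65
Weighted average = (0.41·56.0 + 0.47·92.0 + 0.65·76.0) / (0.41 + 0.47 + 0.65)
  = 115.6000 / 1.5300 = 75.56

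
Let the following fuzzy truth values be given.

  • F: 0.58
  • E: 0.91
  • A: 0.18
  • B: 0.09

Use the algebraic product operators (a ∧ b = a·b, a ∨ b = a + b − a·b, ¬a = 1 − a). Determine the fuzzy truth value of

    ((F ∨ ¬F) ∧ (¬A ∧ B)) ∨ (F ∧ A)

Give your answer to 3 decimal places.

0.154

¬F = 1 − 0.5800 = 0.4200
F ∨ ¬F = a + b − a·b on (0.5800, 0.4200) = 0.7564
¬A = 1 − 0.1800 = 0.8200
¬A ∧ B = a·b on (0.8200, 0.0900) = 0.0738
(F ∨ ¬F) ∧ (¬A ∧ B) = a·b on (0.7564, 0.0738) = 0.0558
F ∧ A = a·b on (0.5800, 0.1800) = 0.1044
((F ∨ ¬F) ∧ (¬A ∧ B)) ∨ (F ∧ A) = a + b − a·b on (0.0558, 0.1044) = 0.1544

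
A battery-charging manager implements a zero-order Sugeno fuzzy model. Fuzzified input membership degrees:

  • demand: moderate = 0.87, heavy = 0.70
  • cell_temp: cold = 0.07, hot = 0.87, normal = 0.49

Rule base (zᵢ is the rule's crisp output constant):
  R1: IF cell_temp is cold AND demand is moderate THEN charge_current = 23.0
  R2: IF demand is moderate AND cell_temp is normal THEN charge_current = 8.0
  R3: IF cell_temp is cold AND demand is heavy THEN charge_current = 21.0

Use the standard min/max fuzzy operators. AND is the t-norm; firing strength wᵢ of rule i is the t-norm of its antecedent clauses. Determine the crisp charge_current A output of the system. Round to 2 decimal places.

11.11

R1 (z=23.0): cold=0.07, moderate=0.87; AND[min(a, b)] → w = 0.07
R2 (z=8.0): moderate=0.87, normal=0.49; AND[min(a, b)] → w = 0.49
R3 (z=21.0): cold=0.07, heavy=0.70; AND[min(a, b)] → w = 0.07
Weighted average = (0.07·23.0 + 0.49·8.0 + 0.07·21.0) / (0.07 + 0.49 + 0.07)
  = 7.0000 / 0.6300 = 11.11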